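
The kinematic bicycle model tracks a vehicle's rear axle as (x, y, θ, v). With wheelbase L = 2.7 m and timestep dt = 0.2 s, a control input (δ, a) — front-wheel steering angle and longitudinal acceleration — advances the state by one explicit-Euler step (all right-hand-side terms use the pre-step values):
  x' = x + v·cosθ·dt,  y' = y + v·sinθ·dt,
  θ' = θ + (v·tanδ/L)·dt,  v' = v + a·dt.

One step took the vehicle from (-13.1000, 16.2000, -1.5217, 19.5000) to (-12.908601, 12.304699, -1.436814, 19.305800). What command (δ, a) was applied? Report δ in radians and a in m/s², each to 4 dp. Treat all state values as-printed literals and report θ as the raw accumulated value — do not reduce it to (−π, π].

δ = 0.0587, a = -0.9710

a = (v'−v)/dt = (-0.194200)/0.2 = -0.9710
Δθ = θ'−θ = 0.084886;  (v·dt/L) = 19.5000·0.2/2.7 = 1.444444
tan δ = Δθ·L/(v·dt) = 0.058767  →  δ = 0.0587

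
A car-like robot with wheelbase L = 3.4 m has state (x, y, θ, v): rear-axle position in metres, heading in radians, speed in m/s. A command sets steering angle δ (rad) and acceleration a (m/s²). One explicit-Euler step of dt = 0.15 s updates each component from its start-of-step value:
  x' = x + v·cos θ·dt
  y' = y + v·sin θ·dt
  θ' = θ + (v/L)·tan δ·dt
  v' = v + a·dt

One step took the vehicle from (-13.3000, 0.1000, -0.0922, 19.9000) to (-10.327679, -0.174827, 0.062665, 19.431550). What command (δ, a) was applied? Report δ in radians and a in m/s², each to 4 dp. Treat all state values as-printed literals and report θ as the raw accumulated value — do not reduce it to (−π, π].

δ = 0.1746, a = -3.1230

a = (v'−v)/dt = (-0.468450)/0.15 = -3.1230
Δθ = θ'−θ = 0.154865;  (v·dt/L) = 19.9000·0.15/3.4 = 0.877941
tan δ = Δθ·L/(v·dt) = 0.176396  →  δ = 0.1746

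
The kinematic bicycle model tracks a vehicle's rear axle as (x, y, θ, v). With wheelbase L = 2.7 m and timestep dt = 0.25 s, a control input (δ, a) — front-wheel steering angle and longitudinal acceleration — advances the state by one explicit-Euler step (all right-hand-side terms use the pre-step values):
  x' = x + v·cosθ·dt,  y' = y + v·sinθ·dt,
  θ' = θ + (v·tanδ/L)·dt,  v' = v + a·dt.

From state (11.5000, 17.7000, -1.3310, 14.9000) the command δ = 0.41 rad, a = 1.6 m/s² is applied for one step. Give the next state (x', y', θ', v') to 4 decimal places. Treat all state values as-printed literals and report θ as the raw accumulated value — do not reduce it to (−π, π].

x' = 11.5000 + 14.9000·cos(-1.3310)·0.25 = 12.3847
y' = 17.7000 + 14.9000·sin(-1.3310)·0.25 = 14.0816
θ' = -1.3310 + (14.9000/2.7)·tan(0.41)·0.25 = -0.7314
v' = 14.9000 + 1.6000·0.25 = 15.3000

(12.3847, 14.0816, -0.7314, 15.3000)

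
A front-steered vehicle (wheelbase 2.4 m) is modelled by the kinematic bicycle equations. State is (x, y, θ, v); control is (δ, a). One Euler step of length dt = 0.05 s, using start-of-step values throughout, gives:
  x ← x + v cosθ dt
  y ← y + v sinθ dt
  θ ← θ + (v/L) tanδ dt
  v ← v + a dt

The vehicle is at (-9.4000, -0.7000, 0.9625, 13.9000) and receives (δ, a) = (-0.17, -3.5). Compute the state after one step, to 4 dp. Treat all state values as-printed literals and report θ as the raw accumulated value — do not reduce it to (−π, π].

(-9.0028, -0.1297, 0.9128, 13.7250)

x' = -9.4000 + 13.9000·cos(0.9625)·0.05 = -9.0028
y' = -0.7000 + 13.9000·sin(0.9625)·0.05 = -0.1297
θ' = 0.9625 + (13.9000/2.4)·tan(-0.17)·0.05 = 0.9128
v' = 13.9000 − 3.5000·0.05 = 13.7250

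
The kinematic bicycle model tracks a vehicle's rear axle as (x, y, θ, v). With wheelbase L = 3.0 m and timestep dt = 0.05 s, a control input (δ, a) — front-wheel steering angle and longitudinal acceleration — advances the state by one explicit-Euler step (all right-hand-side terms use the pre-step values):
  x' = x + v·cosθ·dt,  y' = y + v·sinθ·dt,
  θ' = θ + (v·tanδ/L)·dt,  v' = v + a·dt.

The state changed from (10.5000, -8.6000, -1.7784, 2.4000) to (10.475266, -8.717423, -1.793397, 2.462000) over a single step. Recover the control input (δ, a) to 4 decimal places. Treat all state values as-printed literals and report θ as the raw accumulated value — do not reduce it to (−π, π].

a = (v'−v)/dt = (0.062000)/0.05 = 1.2400
Δθ = θ'−θ = -0.014997;  (v·dt/L) = 2.4000·0.05/3.0 = 0.040000
tan δ = Δθ·L/(v·dt) = -0.374925  →  δ = -0.3587

δ = -0.3587, a = 1.2400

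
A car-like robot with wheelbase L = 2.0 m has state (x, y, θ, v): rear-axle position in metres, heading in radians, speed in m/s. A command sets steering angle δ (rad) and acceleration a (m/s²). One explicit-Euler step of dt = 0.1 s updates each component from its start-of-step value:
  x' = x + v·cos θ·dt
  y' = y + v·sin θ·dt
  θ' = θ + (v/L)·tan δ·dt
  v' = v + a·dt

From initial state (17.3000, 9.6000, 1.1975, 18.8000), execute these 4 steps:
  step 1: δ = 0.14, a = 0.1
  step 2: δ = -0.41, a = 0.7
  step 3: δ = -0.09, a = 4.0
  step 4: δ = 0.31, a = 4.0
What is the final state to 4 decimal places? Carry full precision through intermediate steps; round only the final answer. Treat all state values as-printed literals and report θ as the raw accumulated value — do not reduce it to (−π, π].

(20.8688, 16.1112, 1.1448, 19.6800)

after step 1 (δ=0.14, a=0.1): (17.985611, 11.350525, 1.329967, 18.810000)
after step 2 (δ=-0.41, a=0.7): (18.434246, 13.177240, 0.921196, 18.880000)
after step 3 (δ=-0.09, a=4.0): (19.576237, 14.680703, 0.836006, 19.280000)
after step 4 (δ=0.31, a=4.0): (20.868829, 16.111223, 1.144802, 19.680000)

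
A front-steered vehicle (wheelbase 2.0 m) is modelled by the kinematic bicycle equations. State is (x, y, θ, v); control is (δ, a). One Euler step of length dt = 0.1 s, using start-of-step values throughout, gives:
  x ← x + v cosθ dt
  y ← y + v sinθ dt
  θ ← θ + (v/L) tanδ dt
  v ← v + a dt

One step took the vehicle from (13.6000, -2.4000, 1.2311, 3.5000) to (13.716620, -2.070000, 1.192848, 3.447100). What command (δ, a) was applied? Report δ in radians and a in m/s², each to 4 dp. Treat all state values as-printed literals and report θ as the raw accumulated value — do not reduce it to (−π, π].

δ = -0.2152, a = -0.5290

a = (v'−v)/dt = (-0.052900)/0.1 = -0.5290
Δθ = θ'−θ = -0.038252;  (v·dt/L) = 3.5000·0.1/2.0 = 0.175000
tan δ = Δθ·L/(v·dt) = -0.218583  →  δ = -0.2152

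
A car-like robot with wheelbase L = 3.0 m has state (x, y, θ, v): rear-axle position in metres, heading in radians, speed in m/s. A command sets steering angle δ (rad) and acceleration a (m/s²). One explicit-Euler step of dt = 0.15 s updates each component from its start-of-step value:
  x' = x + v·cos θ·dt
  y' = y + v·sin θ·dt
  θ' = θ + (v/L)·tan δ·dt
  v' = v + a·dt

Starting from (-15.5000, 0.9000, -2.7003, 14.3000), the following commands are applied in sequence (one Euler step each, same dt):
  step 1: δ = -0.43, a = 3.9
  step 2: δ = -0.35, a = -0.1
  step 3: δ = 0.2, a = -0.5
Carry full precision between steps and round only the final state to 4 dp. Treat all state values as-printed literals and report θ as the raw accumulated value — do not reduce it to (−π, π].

(-21.8605, 0.0828, -3.1492, 14.7950)

after step 1 (δ=-0.43, a=3.9): (-17.439510, -0.016148, -3.028214, 14.885000)
after step 2 (δ=-0.35, a=-0.1): (-19.657924, -0.268752, -3.299886, 14.870000)
after step 3 (δ=0.2, a=-0.5): (-21.860538, 0.082850, -3.149172, 14.795000)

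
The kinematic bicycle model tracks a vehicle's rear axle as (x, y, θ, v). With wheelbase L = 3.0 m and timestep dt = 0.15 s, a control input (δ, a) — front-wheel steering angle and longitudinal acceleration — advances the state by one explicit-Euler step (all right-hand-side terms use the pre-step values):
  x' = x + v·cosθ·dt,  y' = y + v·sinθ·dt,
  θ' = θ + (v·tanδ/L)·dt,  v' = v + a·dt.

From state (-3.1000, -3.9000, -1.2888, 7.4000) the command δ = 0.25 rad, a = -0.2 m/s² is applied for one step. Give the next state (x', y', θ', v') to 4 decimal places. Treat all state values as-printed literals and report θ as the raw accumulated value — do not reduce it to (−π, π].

x' = -3.1000 + 7.4000·cos(-1.2888)·0.15 = -2.7911
y' = -3.9000 + 7.4000·sin(-1.2888)·0.15 = -4.9662
θ' = -1.2888 + (7.4000/3.0)·tan(0.25)·0.15 = -1.1943
v' = 7.4000 − 0.2000·0.15 = 7.3700

(-2.7911, -4.9662, -1.1943, 7.3700)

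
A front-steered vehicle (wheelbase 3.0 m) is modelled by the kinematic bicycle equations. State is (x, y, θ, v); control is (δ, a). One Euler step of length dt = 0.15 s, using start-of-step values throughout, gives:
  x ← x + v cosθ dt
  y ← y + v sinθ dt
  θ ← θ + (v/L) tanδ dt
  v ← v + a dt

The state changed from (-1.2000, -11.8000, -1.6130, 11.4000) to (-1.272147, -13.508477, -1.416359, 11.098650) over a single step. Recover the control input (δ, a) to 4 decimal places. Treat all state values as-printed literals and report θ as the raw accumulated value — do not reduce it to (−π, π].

δ = 0.3322, a = -2.0090

a = (v'−v)/dt = (-0.301350)/0.15 = -2.0090
Δθ = θ'−θ = 0.196641;  (v·dt/L) = 11.4000·0.15/3.0 = 0.570000
tan δ = Δθ·L/(v·dt) = 0.344984  →  δ = 0.3322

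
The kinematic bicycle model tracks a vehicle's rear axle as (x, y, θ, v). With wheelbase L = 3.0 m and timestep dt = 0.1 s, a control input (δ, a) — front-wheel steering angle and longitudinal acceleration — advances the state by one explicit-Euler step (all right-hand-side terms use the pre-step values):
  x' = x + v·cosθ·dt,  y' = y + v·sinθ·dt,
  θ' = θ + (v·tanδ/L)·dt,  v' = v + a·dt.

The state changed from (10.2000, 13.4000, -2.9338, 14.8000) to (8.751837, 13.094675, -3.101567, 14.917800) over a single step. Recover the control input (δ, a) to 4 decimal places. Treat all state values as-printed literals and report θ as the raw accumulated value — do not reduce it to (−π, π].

a = (v'−v)/dt = (0.117800)/0.1 = 1.1780
Δθ = θ'−θ = -0.167767;  (v·dt/L) = 14.8000·0.1/3.0 = 0.493333
tan δ = Δθ·L/(v·dt) = -0.340068  →  δ = -0.3278

δ = -0.3278, a = 1.1780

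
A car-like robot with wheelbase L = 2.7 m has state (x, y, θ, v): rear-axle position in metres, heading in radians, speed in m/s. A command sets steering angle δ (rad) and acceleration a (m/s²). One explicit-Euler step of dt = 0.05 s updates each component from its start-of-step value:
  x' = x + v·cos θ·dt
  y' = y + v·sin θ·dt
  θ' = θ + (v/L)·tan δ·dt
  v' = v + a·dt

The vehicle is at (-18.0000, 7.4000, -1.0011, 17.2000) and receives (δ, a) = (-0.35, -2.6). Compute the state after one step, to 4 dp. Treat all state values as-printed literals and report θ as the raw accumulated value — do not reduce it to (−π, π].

x' = -18.0000 + 17.2000·cos(-1.0011)·0.05 = -17.5361
y' = 7.4000 + 17.2000·sin(-1.0011)·0.05 = 6.6758
θ' = -1.0011 + (17.2000/2.7)·tan(-0.35)·0.05 = -1.1174
v' = 17.2000 − 2.6000·0.05 = 17.0700

(-17.5361, 6.6758, -1.1174, 17.0700)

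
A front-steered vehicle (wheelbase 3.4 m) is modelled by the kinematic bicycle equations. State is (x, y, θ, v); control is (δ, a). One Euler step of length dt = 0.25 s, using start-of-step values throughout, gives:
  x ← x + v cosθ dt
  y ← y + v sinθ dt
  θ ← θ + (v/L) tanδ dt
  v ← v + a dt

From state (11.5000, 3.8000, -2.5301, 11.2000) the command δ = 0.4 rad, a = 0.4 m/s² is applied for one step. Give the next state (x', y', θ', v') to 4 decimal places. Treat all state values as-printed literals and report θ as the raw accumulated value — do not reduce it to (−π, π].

(9.2074, 2.1925, -2.1819, 11.3000)

x' = 11.5000 + 11.2000·cos(-2.5301)·0.25 = 9.2074
y' = 3.8000 + 11.2000·sin(-2.5301)·0.25 = 2.1925
θ' = -2.5301 + (11.2000/3.4)·tan(0.4)·0.25 = -2.1819
v' = 11.2000 + 0.4000·0.25 = 11.3000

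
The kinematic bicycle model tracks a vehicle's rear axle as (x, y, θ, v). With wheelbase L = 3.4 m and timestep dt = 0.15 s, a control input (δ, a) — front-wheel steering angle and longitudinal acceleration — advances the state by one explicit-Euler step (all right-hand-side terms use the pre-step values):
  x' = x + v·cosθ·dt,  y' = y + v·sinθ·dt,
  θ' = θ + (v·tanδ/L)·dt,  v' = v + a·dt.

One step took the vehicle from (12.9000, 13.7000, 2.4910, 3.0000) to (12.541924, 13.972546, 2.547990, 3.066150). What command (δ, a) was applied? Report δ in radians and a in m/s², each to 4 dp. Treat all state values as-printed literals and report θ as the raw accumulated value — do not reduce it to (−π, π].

δ = 0.4066, a = 0.4410

a = (v'−v)/dt = (0.066150)/0.15 = 0.4410
Δθ = θ'−θ = 0.056990;  (v·dt/L) = 3.0000·0.15/3.4 = 0.132353
tan δ = Δθ·L/(v·dt) = 0.430591  →  δ = 0.4066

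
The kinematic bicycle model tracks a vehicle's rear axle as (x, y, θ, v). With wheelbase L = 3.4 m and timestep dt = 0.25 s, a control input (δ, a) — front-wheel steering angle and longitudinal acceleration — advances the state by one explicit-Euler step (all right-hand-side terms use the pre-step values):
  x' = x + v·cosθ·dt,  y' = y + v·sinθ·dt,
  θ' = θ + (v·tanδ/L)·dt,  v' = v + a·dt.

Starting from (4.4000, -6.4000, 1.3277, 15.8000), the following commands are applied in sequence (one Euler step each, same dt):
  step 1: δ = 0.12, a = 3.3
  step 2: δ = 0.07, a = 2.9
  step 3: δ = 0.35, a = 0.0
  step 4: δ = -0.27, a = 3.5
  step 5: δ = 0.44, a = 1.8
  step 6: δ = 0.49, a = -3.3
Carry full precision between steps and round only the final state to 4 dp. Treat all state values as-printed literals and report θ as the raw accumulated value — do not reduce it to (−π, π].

after step 1 (δ=0.12, a=3.3): (5.350801, -2.566141, 1.467785, 16.625000)
after step 2 (δ=0.07, a=2.9): (5.778186, 1.568077, 1.553495, 17.350000)
after step 3 (δ=0.35, a=0.0): (5.853228, 5.904928, 2.019174, 17.350000)
after step 4 (δ=-0.27, a=3.5): (3.972902, 9.813672, 1.666104, 18.225000)
after step 5 (δ=0.44, a=1.8): (3.539312, 14.349244, 2.296985, 18.675000)
after step 6 (δ=0.49, a=-3.3): (0.439147, 17.840119, 3.029413, 17.850000)

(0.4391, 17.8401, 3.0294, 17.8500)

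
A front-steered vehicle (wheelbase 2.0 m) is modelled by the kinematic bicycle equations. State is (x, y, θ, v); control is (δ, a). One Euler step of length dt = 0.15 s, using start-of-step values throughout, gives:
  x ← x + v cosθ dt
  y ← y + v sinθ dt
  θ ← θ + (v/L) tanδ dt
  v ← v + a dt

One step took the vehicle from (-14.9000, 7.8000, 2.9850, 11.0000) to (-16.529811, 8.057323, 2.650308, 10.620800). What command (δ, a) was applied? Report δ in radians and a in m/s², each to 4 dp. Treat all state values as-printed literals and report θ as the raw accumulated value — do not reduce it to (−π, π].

δ = -0.3854, a = -2.5280

a = (v'−v)/dt = (-0.379200)/0.15 = -2.5280
Δθ = θ'−θ = -0.334692;  (v·dt/L) = 11.0000·0.15/2.0 = 0.825000
tan δ = Δθ·L/(v·dt) = -0.405687  →  δ = -0.3854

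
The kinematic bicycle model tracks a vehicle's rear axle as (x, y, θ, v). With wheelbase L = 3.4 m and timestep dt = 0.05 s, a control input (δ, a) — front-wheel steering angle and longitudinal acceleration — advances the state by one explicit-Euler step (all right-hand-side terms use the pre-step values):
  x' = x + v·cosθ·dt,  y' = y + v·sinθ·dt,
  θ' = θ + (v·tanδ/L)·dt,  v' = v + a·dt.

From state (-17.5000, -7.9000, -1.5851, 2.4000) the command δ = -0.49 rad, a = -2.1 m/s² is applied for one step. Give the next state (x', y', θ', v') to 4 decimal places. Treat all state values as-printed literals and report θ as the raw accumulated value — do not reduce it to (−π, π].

x' = -17.5000 + 2.4000·cos(-1.5851)·0.05 = -17.5017
y' = -7.9000 + 2.4000·sin(-1.5851)·0.05 = -8.0200
θ' = -1.5851 + (2.4000/3.4)·tan(-0.49)·0.05 = -1.6039
v' = 2.4000 − 2.1000·0.05 = 2.2950

(-17.5017, -8.0200, -1.6039, 2.2950)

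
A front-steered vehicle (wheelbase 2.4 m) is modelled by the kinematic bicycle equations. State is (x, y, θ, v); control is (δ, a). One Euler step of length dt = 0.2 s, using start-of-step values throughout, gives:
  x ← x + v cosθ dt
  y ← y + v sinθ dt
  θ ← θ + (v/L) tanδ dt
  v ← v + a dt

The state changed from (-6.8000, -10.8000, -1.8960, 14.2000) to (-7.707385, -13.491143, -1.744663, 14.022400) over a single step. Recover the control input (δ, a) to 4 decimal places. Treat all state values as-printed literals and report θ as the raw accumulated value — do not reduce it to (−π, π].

δ = 0.1272, a = -0.8880

a = (v'−v)/dt = (-0.177600)/0.2 = -0.8880
Δθ = θ'−θ = 0.151337;  (v·dt/L) = 14.2000·0.2/2.4 = 1.183333
tan δ = Δθ·L/(v·dt) = 0.127890  →  δ = 0.1272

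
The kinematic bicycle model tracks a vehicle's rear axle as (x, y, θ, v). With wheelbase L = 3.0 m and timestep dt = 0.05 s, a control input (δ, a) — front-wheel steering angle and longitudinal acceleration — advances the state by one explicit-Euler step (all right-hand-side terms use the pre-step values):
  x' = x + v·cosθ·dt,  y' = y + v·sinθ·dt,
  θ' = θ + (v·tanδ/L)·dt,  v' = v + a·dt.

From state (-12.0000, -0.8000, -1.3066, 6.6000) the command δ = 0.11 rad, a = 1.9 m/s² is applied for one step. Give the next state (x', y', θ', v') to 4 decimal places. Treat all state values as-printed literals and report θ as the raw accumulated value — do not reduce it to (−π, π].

x' = -12.0000 + 6.6000·cos(-1.3066)·0.05 = -11.9138
y' = -0.8000 + 6.6000·sin(-1.3066)·0.05 = -1.1185
θ' = -1.3066 + (6.6000/3.0)·tan(0.11)·0.05 = -1.2945
v' = 6.6000 + 1.9000·0.05 = 6.6950

(-11.9138, -1.1185, -1.2945, 6.6950)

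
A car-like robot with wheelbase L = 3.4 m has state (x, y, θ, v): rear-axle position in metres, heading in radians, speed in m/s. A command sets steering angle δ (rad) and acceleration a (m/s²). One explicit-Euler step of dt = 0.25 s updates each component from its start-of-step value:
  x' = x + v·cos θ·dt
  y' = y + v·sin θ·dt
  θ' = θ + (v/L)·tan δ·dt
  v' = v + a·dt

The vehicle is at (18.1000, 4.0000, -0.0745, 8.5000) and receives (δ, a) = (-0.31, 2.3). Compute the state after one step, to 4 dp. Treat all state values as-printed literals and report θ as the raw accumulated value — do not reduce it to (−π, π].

(20.2191, 3.8418, -0.2747, 9.0750)

x' = 18.1000 + 8.5000·cos(-0.0745)·0.25 = 20.2191
y' = 4.0000 + 8.5000·sin(-0.0745)·0.25 = 3.8418
θ' = -0.0745 + (8.5000/3.4)·tan(-0.31)·0.25 = -0.2747
v' = 8.5000 + 2.3000·0.25 = 9.0750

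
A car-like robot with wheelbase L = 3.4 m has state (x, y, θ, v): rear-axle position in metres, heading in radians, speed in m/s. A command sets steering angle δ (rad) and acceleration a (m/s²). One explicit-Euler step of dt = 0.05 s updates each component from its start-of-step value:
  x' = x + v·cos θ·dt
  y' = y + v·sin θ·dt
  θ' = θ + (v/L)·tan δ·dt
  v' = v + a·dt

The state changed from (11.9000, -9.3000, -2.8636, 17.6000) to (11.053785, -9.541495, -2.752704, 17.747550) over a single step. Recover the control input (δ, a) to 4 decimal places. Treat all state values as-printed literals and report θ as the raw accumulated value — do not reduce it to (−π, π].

δ = 0.4048, a = 2.9510

a = (v'−v)/dt = (0.147550)/0.05 = 2.9510
Δθ = θ'−θ = 0.110896;  (v·dt/L) = 17.6000·0.05/3.4 = 0.258824
tan δ = Δθ·L/(v·dt) = 0.428462  →  δ = 0.4048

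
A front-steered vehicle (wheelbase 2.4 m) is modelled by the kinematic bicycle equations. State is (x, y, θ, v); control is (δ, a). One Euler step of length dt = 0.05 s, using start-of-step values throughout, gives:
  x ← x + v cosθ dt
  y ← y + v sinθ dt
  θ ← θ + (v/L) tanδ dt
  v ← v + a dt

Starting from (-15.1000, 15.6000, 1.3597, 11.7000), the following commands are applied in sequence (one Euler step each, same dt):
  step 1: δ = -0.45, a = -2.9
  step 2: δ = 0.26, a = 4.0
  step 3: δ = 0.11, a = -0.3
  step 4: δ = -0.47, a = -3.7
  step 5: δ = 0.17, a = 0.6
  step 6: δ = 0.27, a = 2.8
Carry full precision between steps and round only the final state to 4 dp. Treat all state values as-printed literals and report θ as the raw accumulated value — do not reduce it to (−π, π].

(-14.1116, 18.9466, 1.3169, 11.7250)

after step 1 (δ=-0.45, a=-2.9): (-14.977424, 16.172014, 1.241955, 11.555000)
after step 2 (δ=0.26, a=4.0): (-14.790842, 16.718807, 1.305994, 11.755000)
after step 3 (δ=0.11, a=-0.3): (-14.637017, 17.286070, 1.333042, 11.740000)
after step 4 (δ=-0.47, a=-3.7): (-14.498766, 17.856558, 1.208802, 11.555000)
after step 5 (δ=0.17, a=0.6): (-14.294162, 18.396865, 1.250125, 11.585000)
after step 6 (δ=0.27, a=2.8): (-14.111580, 18.946587, 1.316922, 11.725000)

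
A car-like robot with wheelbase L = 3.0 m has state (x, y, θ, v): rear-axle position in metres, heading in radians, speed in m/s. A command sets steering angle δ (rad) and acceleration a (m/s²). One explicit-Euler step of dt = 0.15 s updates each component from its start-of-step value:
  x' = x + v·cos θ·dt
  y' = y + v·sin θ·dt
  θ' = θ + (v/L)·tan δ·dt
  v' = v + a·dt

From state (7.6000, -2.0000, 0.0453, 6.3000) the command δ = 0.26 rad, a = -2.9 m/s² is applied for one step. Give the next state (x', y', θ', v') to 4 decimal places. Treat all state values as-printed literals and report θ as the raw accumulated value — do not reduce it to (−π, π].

(8.5440, -1.9572, 0.1291, 5.8650)

x' = 7.6000 + 6.3000·cos(0.0453)·0.15 = 8.5440
y' = -2.0000 + 6.3000·sin(0.0453)·0.15 = -1.9572
θ' = 0.0453 + (6.3000/3.0)·tan(0.26)·0.15 = 0.1291
v' = 6.3000 − 2.9000·0.15 = 5.8650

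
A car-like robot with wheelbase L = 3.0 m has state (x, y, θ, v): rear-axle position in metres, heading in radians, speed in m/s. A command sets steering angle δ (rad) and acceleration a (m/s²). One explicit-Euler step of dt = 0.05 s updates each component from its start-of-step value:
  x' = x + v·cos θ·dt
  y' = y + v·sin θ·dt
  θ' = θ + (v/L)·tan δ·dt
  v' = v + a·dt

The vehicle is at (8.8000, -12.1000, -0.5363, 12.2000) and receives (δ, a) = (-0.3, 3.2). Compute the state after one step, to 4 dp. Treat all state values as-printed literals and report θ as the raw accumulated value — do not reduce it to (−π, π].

(9.3244, -12.4117, -0.5992, 12.3600)

x' = 8.8000 + 12.2000·cos(-0.5363)·0.05 = 9.3244
y' = -12.1000 + 12.2000·sin(-0.5363)·0.05 = -12.4117
θ' = -0.5363 + (12.2000/3.0)·tan(-0.3)·0.05 = -0.5992
v' = 12.2000 + 3.2000·0.05 = 12.3600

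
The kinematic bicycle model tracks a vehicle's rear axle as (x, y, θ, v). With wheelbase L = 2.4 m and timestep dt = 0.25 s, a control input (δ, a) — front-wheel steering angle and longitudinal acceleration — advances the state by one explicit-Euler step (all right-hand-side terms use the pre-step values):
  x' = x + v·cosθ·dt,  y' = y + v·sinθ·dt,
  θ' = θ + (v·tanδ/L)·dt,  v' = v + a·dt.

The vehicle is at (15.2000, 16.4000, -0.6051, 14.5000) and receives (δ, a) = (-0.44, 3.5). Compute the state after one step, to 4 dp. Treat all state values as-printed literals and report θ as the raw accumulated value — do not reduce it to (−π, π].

(18.1814, 14.3379, -1.3162, 15.3750)

x' = 15.2000 + 14.5000·cos(-0.6051)·0.25 = 18.1814
y' = 16.4000 + 14.5000·sin(-0.6051)·0.25 = 14.3379
θ' = -0.6051 + (14.5000/2.4)·tan(-0.44)·0.25 = -1.3162
v' = 14.5000 + 3.5000·0.25 = 15.3750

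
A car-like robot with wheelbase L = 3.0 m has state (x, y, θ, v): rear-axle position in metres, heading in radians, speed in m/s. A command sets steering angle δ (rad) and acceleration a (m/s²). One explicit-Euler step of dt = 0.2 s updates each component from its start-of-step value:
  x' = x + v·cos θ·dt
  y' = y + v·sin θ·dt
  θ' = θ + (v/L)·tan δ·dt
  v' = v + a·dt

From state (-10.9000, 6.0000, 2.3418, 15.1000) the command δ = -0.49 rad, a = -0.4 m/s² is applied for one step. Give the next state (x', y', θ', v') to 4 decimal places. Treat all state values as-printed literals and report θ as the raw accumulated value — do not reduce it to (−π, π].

(-13.0045, 8.1660, 1.8049, 15.0200)

x' = -10.9000 + 15.1000·cos(2.3418)·0.2 = -13.0045
y' = 6.0000 + 15.1000·sin(2.3418)·0.2 = 8.1660
θ' = 2.3418 + (15.1000/3.0)·tan(-0.49)·0.2 = 1.8049
v' = 15.1000 − 0.4000·0.2 = 15.0200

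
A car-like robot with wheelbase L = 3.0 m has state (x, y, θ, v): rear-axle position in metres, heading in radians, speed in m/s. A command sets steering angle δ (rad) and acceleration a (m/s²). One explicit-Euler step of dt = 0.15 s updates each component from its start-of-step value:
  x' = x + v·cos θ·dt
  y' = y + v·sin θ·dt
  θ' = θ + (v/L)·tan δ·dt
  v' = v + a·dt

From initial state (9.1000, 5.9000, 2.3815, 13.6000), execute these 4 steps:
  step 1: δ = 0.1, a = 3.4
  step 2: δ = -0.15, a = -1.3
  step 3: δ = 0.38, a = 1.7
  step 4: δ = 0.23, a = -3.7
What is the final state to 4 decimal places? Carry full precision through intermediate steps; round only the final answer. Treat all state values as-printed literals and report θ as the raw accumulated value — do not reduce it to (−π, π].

after step 1 (δ=0.1, a=3.4): (7.621465, 7.305537, 2.449728, 14.110000)
after step 2 (δ=-0.15, a=-1.3): (5.991638, 8.655810, 2.343102, 13.915000)
after step 3 (δ=0.38, a=1.7): (4.535179, 10.150915, 2.620993, 14.170000)
after step 4 (δ=0.23, a=-3.7): (2.691263, 11.208140, 2.786884, 13.615000)

(2.6913, 11.2081, 2.7869, 13.6150)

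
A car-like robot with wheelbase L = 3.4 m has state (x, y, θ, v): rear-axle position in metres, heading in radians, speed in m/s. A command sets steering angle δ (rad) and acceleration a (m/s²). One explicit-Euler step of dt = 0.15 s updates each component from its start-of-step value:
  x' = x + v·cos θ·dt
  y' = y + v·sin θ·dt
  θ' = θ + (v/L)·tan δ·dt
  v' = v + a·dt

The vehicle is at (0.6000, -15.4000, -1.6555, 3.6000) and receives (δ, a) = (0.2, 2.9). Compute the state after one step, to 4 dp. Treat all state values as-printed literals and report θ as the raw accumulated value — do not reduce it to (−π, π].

(0.5543, -15.9381, -1.6233, 4.0350)

x' = 0.6000 + 3.6000·cos(-1.6555)·0.15 = 0.5543
y' = -15.4000 + 3.6000·sin(-1.6555)·0.15 = -15.9381
θ' = -1.6555 + (3.6000/3.4)·tan(0.2)·0.15 = -1.6233
v' = 3.6000 + 2.9000·0.15 = 4.0350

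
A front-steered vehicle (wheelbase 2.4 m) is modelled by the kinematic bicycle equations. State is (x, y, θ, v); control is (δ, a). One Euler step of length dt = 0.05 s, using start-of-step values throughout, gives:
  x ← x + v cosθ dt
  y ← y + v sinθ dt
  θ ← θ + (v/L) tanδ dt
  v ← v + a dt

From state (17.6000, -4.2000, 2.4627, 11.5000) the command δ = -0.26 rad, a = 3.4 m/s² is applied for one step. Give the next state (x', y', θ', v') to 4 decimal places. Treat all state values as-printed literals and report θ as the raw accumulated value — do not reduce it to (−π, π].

x' = 17.6000 + 11.5000·cos(2.4627)·0.05 = 17.1525
y' = -4.2000 + 11.5000·sin(2.4627)·0.05 = -3.8389
θ' = 2.4627 + (11.5000/2.4)·tan(-0.26)·0.05 = 2.3990
v' = 11.5000 + 3.4000·0.05 = 11.6700

(17.1525, -3.8389, 2.3990, 11.6700)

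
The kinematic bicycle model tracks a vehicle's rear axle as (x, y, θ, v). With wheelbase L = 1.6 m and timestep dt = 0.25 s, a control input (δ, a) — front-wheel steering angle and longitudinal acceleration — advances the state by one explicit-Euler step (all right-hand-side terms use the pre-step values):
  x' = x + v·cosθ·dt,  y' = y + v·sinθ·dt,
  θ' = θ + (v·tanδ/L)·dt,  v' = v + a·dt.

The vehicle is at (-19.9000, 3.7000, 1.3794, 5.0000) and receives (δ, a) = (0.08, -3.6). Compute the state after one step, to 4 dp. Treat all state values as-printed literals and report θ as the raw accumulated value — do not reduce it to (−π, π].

(-19.6622, 4.9272, 1.4420, 4.1000)

x' = -19.9000 + 5.0000·cos(1.3794)·0.25 = -19.6622
y' = 3.7000 + 5.0000·sin(1.3794)·0.25 = 4.9272
θ' = 1.3794 + (5.0000/1.6)·tan(0.08)·0.25 = 1.4420
v' = 5.0000 − 3.6000·0.25 = 4.1000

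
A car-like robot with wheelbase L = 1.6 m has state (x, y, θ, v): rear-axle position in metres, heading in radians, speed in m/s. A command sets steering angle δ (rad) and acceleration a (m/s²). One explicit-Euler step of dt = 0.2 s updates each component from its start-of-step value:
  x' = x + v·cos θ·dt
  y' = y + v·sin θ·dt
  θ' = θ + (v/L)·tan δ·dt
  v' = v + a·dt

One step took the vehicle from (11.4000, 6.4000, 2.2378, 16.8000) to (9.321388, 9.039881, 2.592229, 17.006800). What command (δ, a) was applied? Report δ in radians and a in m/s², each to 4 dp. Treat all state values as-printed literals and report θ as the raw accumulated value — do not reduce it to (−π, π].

a = (v'−v)/dt = (0.206800)/0.2 = 1.0340
Δθ = θ'−θ = 0.354429;  (v·dt/L) = 16.8000·0.2/1.6 = 2.100000
tan δ = Δθ·L/(v·dt) = 0.168776  →  δ = 0.1672

δ = 0.1672, a = 1.0340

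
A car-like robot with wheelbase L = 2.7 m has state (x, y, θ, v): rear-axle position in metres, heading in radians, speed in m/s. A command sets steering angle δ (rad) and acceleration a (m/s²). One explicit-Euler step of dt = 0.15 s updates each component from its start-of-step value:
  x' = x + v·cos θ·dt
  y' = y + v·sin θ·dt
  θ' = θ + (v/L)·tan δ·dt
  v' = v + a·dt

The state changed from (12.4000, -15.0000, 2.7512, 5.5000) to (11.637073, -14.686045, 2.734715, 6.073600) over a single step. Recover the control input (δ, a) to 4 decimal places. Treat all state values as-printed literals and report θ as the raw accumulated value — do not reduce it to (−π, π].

δ = -0.0539, a = 3.8240

a = (v'−v)/dt = (0.573600)/0.15 = 3.8240
Δθ = θ'−θ = -0.016485;  (v·dt/L) = 5.5000·0.15/2.7 = 0.305556
tan δ = Δθ·L/(v·dt) = -0.053951  →  δ = -0.0539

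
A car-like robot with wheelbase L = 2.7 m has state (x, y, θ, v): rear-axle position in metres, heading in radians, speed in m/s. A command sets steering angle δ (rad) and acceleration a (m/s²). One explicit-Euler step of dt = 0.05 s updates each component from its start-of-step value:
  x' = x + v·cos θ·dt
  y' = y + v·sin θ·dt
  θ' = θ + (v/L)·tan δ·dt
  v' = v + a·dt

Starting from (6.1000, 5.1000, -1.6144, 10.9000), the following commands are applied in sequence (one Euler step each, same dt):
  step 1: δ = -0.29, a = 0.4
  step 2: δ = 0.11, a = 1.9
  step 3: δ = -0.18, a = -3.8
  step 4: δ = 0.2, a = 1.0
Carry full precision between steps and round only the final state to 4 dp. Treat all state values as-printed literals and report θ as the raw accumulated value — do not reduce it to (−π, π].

after step 1 (δ=-0.29, a=0.4): (6.076244, 4.555518, -1.674635, 10.920000)
after step 2 (δ=0.11, a=1.9): (6.019649, 4.012459, -1.652301, 11.015000)
after step 3 (δ=-0.18, a=-3.8): (5.974811, 3.463537, -1.689419, 10.825000)
after step 4 (δ=0.2, a=1.0): (5.910757, 2.926091, -1.648783, 10.875000)

(5.9108, 2.9261, -1.6488, 10.8750)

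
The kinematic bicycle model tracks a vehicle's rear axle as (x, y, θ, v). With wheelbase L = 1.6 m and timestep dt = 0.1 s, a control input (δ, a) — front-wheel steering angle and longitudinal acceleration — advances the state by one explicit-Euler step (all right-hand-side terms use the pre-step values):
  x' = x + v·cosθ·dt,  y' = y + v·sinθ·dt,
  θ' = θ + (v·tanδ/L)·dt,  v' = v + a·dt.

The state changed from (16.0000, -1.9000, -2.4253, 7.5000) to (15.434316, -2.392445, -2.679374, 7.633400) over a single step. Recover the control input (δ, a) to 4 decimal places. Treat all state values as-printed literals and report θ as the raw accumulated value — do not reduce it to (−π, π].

a = (v'−v)/dt = (0.133400)/0.1 = 1.3340
Δθ = θ'−θ = -0.254074;  (v·dt/L) = 7.5000·0.1/1.6 = 0.468750
tan δ = Δθ·L/(v·dt) = -0.542025  →  δ = -0.4967

δ = -0.4967, a = 1.3340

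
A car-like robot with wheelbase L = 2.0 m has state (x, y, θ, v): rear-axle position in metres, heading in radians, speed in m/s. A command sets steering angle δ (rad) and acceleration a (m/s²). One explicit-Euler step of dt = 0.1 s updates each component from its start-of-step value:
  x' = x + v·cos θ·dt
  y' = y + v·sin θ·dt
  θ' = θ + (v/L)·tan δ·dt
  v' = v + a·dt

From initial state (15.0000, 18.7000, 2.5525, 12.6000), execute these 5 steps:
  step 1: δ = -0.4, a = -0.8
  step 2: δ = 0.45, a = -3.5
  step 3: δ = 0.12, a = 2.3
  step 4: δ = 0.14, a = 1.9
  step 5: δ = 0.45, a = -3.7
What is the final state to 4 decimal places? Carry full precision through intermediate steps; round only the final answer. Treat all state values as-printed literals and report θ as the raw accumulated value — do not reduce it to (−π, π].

after step 1 (δ=-0.4, a=-0.8): (13.952379, 19.400065, 2.286140, 12.520000)
after step 2 (δ=0.45, a=-3.5): (13.131221, 20.345159, 2.588533, 12.170000)
after step 3 (δ=0.12, a=2.3): (12.095650, 20.984441, 2.661905, 12.400000)
after step 4 (δ=0.14, a=1.9): (10.995597, 21.556703, 2.749277, 12.590000)
after step 5 (δ=0.45, a=-3.7): (9.832248, 22.038056, 3.053360, 12.220000)

(9.8322, 22.0381, 3.0534, 12.2200)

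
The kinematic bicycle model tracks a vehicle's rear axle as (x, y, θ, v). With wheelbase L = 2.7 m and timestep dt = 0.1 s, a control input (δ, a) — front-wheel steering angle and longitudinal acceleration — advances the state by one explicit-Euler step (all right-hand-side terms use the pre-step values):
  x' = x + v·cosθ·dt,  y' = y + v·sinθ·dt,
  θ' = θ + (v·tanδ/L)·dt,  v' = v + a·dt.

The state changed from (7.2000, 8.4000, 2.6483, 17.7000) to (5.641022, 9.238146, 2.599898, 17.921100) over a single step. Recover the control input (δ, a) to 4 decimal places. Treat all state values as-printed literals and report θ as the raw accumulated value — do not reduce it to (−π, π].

a = (v'−v)/dt = (0.221100)/0.1 = 2.2110
Δθ = θ'−θ = -0.048402;  (v·dt/L) = 17.7000·0.1/2.7 = 0.655556
tan δ = Δθ·L/(v·dt) = -0.073834  →  δ = -0.0737

δ = -0.0737, a = 2.2110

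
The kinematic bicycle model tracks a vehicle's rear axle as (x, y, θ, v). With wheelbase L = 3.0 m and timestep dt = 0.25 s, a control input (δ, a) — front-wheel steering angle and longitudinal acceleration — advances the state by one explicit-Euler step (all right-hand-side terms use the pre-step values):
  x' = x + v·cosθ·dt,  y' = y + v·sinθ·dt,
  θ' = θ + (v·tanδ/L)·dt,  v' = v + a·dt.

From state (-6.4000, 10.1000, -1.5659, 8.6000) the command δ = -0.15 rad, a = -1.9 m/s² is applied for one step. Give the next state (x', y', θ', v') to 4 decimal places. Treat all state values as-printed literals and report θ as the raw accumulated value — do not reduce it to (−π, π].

(-6.3895, 7.9500, -1.6742, 8.1250)

x' = -6.4000 + 8.6000·cos(-1.5659)·0.25 = -6.3895
y' = 10.1000 + 8.6000·sin(-1.5659)·0.25 = 7.9500
θ' = -1.5659 + (8.6000/3.0)·tan(-0.15)·0.25 = -1.6742
v' = 8.6000 − 1.9000·0.25 = 8.1250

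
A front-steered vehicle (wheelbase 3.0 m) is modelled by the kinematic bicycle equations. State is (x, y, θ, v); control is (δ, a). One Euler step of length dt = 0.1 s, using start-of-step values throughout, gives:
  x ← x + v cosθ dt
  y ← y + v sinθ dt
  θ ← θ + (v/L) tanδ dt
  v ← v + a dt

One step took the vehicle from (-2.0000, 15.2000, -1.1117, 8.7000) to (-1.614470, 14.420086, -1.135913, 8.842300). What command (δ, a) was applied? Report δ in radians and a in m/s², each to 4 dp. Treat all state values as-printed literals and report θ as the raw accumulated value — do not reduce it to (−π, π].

δ = -0.0833, a = 1.4230

a = (v'−v)/dt = (0.142300)/0.1 = 1.4230
Δθ = θ'−θ = -0.024213;  (v·dt/L) = 8.7000·0.1/3.0 = 0.290000
tan δ = Δθ·L/(v·dt) = -0.083493  →  δ = -0.0833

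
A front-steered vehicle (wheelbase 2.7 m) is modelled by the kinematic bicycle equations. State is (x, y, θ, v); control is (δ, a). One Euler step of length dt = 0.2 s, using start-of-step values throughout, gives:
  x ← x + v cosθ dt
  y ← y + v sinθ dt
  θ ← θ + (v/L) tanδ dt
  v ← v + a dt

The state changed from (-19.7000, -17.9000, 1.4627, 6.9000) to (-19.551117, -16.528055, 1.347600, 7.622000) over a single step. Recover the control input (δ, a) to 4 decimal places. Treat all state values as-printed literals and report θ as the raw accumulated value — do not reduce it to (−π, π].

δ = -0.2215, a = 3.6100

a = (v'−v)/dt = (0.722000)/0.2 = 3.6100
Δθ = θ'−θ = -0.115100;  (v·dt/L) = 6.9000·0.2/2.7 = 0.511111
tan δ = Δθ·L/(v·dt) = -0.225196  →  δ = -0.2215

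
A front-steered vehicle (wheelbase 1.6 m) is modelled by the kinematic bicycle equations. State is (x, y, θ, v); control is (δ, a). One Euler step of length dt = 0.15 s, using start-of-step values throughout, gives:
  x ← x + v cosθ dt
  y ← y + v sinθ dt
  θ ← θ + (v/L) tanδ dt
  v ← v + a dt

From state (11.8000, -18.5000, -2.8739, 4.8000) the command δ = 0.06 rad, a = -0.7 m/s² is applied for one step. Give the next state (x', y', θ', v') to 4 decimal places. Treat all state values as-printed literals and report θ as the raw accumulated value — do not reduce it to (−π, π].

(11.1056, -18.6904, -2.8469, 4.6950)

x' = 11.8000 + 4.8000·cos(-2.8739)·0.15 = 11.1056
y' = -18.5000 + 4.8000·sin(-2.8739)·0.15 = -18.6904
θ' = -2.8739 + (4.8000/1.6)·tan(0.06)·0.15 = -2.8469
v' = 4.8000 − 0.7000·0.15 = 4.6950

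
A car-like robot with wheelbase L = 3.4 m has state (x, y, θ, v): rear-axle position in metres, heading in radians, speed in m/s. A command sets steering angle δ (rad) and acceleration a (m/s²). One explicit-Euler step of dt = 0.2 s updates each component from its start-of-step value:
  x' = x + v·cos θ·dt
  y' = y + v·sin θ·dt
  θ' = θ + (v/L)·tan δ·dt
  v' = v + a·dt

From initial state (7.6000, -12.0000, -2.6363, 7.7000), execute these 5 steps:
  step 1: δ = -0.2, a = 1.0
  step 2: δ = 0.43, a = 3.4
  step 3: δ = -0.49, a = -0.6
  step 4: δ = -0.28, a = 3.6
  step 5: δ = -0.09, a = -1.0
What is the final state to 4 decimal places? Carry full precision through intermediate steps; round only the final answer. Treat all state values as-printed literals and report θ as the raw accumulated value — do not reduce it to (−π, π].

(0.0365, -15.3689, -2.9760, 8.9800)

after step 1 (δ=-0.2, a=1.0): (6.252449, -12.745458, -2.728116, 7.900000)
after step 2 (δ=0.43, a=3.4): (4.805597, -13.380295, -2.514992, 8.580000)
after step 3 (δ=-0.49, a=-0.6): (3.415593, -14.386548, -2.784196, 8.460000)
after step 4 (δ=-0.28, a=3.6): (1.830510, -14.978472, -2.927297, 9.180000)
after step 5 (δ=-0.09, a=-1.0): (0.036506, -15.368915, -2.976028, 8.980000)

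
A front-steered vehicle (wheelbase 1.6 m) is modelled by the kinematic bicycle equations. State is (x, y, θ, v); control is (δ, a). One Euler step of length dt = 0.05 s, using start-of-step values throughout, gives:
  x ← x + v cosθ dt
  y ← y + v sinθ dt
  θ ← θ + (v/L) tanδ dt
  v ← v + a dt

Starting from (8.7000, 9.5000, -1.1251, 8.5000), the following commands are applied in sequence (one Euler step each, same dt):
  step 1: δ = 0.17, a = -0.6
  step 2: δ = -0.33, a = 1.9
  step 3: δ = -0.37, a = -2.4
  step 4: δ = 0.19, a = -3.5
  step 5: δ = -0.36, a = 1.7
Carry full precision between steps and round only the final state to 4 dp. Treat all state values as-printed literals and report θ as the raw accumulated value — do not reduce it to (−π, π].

after step 1 (δ=0.17, a=-0.6): (8.883212, 9.116518, -1.079504, 8.470000)
after step 2 (δ=-0.33, a=1.9): (9.083005, 8.743108, -1.170166, 8.565000)
after step 3 (δ=-0.37, a=-2.4): (9.250022, 8.348769, -1.273980, 8.445000)
after step 4 (δ=0.19, a=-3.5): (9.373520, 7.944983, -1.223225, 8.270000)
after step 5 (δ=-0.36, a=1.7): (9.514365, 7.556209, -1.320502, 8.355000)

(9.5144, 7.5562, -1.3205, 8.3550)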